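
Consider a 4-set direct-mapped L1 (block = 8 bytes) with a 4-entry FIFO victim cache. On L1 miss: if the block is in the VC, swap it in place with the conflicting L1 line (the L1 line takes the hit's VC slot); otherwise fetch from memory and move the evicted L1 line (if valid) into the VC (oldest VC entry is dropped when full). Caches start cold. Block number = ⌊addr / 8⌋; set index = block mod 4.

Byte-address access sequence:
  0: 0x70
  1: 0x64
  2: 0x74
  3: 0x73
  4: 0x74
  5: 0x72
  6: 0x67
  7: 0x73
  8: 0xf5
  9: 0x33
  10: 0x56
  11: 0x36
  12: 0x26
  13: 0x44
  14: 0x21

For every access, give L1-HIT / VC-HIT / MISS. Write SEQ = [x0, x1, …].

0: 0x70 (blk 14, set 2) → MISS  vc=[]
1: 0x64 (blk 12, set 0) → MISS  vc=[]
2: 0x74 (blk 14, set 2) → L1-HIT  vc=[]
3: 0x73 (blk 14, set 2) → L1-HIT  vc=[]
4: 0x74 (blk 14, set 2) → L1-HIT  vc=[]
5: 0x72 (blk 14, set 2) → L1-HIT  vc=[]
6: 0x67 (blk 12, set 0) → L1-HIT  vc=[]
7: 0x73 (blk 14, set 2) → L1-HIT  vc=[]
8: 0xf5 (blk 30, set 2) → MISS  vc=[14]
9: 0x33 (blk 6, set 2) → MISS  vc=[14, 30]
10: 0x56 (blk 10, set 2) → MISS  vc=[14, 30, 6]
11: 0x36 (blk 6, set 2) → VC-HIT  vc=[14, 30, 10]
12: 0x26 (blk 4, set 0) → MISS  vc=[14, 30, 10, 12]
13: 0x44 (blk 8, set 0) → MISS  vc=[30, 10, 12, 4]
14: 0x21 (blk 4, set 0) → VC-HIT  vc=[30, 10, 12, 8]

SEQ = [MISS, MISS, L1-HIT, L1-HIT, L1-HIT, L1-HIT, L1-HIT, L1-HIT, MISS, MISS, MISS, VC-HIT, MISS, MISS, VC-HIT]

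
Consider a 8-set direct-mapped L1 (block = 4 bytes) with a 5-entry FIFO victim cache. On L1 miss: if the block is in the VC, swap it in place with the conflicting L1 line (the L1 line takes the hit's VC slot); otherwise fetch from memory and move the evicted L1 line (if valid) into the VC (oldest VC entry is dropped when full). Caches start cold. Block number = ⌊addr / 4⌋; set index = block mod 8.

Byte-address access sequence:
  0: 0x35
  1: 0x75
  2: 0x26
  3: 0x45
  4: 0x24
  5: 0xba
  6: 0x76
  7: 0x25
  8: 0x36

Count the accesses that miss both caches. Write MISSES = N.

MISSES = 5

0: 0x35 (blk 13, set 5) → MISS  vc=[]
1: 0x75 (blk 29, set 5) → MISS  vc=[13]
2: 0x26 (blk 9, set 1) → MISS  vc=[13]
3: 0x45 (blk 17, set 1) → MISS  vc=[13, 9]
4: 0x24 (blk 9, set 1) → VC-HIT  vc=[13, 17]
5: 0xba (blk 46, set 6) → MISS  vc=[13, 17]
6: 0x76 (blk 29, set 5) → L1-HIT  vc=[13, 17]
7: 0x25 (blk 9, set 1) → L1-HIT  vc=[13, 17]
8: 0x36 (blk 13, set 5) → VC-HIT  vc=[29, 17]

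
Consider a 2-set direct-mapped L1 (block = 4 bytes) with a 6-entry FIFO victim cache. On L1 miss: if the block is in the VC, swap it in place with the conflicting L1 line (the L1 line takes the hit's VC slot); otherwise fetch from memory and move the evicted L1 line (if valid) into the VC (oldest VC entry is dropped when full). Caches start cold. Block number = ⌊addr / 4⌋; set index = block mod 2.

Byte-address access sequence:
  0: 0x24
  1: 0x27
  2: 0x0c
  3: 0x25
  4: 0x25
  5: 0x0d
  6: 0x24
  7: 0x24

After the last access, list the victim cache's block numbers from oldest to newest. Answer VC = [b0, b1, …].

#0 0x24→b9/s1 MISS; vc=[]
#1 0x27→b9/s1 L1-HIT; vc=[]
#2 0xc→b3/s1 MISS; vc=[9]
#3 0x25→b9/s1 VC-HIT; vc=[3]
#4 0x25→b9/s1 L1-HIT; vc=[3]
#5 0xd→b3/s1 VC-HIT; vc=[9]
#6 0x24→b9/s1 VC-HIT; vc=[3]
#7 0x24→b9/s1 L1-HIT; vc=[3]

VC = [3]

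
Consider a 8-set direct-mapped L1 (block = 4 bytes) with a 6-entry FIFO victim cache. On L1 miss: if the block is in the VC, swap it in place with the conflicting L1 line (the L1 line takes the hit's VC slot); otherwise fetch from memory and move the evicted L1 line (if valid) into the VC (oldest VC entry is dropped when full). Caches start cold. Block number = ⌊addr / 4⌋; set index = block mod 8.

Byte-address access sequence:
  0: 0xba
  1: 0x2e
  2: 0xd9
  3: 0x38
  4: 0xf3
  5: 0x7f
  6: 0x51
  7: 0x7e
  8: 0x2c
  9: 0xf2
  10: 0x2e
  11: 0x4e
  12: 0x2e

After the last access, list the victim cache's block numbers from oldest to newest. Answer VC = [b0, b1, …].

#0 0xba→b46/s6 MISS; vc=[]
#1 0x2e→b11/s3 MISS; vc=[]
#2 0xd9→b54/s6 MISS; vc=[46]
#3 0x38→b14/s6 MISS; vc=[46,54]
#4 0xf3→b60/s4 MISS; vc=[46,54]
#5 0x7f→b31/s7 MISS; vc=[46,54]
#6 0x51→b20/s4 MISS; vc=[46,54,60]
#7 0x7e→b31/s7 L1-HIT; vc=[46,54,60]
#8 0x2c→b11/s3 L1-HIT; vc=[46,54,60]
#9 0xf2→b60/s4 VC-HIT; vc=[46,54,20]
#10 0x2e→b11/s3 L1-HIT; vc=[46,54,20]
#11 0x4e→b19/s3 MISS; vc=[46,54,20,11]
#12 0x2e→b11/s3 VC-HIT; vc=[46,54,20,19]

VC = [46, 54, 20, 19]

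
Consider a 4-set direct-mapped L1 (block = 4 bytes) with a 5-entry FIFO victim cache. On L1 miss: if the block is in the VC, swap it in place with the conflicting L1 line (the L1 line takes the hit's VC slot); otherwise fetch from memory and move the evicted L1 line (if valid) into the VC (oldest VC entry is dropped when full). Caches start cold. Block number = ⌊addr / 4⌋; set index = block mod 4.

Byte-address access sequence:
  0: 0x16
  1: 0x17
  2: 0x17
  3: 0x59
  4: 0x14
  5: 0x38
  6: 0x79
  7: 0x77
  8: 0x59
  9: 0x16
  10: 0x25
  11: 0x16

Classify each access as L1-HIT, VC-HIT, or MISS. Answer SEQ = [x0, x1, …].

#0 0x16→b5/s1 MISS; vc=[]
#1 0x17→b5/s1 L1-HIT; vc=[]
#2 0x17→b5/s1 L1-HIT; vc=[]
#3 0x59→b22/s2 MISS; vc=[]
#4 0x14→b5/s1 L1-HIT; vc=[]
#5 0x38→b14/s2 MISS; vc=[22]
#6 0x79→b30/s2 MISS; vc=[22,14]
#7 0x77→b29/s1 MISS; vc=[22,14,5]
#8 0x59→b22/s2 VC-HIT; vc=[30,14,5]
#9 0x16→b5/s1 VC-HIT; vc=[30,14,29]
#10 0x25→b9/s1 MISS; vc=[30,14,29,5]
#11 0x16→b5/s1 VC-HIT; vc=[30,14,29,9]

SEQ = [MISS, L1-HIT, L1-HIT, MISS, L1-HIT, MISS, MISS, MISS, VC-HIT, VC-HIT, MISS, VC-HIT]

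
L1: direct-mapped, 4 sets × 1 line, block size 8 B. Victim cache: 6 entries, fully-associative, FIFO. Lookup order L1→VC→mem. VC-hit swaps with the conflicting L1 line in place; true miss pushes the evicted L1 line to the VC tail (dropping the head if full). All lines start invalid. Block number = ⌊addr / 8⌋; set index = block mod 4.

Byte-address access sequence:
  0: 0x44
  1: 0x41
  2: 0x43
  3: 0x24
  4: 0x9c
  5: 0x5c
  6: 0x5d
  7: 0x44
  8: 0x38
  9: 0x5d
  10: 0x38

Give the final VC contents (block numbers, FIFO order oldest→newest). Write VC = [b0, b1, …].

#0 0x44→b8/s0 MISS; vc=[]
#1 0x41→b8/s0 L1-HIT; vc=[]
#2 0x43→b8/s0 L1-HIT; vc=[]
#3 0x24→b4/s0 MISS; vc=[8]
#4 0x9c→b19/s3 MISS; vc=[8]
#5 0x5c→b11/s3 MISS; vc=[8,19]
#6 0x5d→b11/s3 L1-HIT; vc=[8,19]
#7 0x44→b8/s0 VC-HIT; vc=[4,19]
#8 0x38→b7/s3 MISS; vc=[4,19,11]
#9 0x5d→b11/s3 VC-HIT; vc=[4,19,7]
#10 0x38→b7/s3 VC-HIT; vc=[4,19,11]

VC = [4, 19, 11]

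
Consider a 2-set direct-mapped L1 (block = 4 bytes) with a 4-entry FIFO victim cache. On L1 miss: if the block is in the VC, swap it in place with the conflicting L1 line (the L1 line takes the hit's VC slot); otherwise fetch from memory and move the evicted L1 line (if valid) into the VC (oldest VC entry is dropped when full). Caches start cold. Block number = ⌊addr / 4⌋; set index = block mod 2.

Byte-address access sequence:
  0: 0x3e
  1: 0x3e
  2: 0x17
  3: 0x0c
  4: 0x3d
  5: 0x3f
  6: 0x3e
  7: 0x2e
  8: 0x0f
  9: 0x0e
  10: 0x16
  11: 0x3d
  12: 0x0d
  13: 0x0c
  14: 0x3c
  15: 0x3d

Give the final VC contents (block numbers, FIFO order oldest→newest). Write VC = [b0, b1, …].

#0 0x3e→b15/s1 MISS; vc=[]
#1 0x3e→b15/s1 L1-HIT; vc=[]
#2 0x17→b5/s1 MISS; vc=[15]
#3 0xc→b3/s1 MISS; vc=[15,5]
#4 0x3d→b15/s1 VC-HIT; vc=[3,5]
#5 0x3f→b15/s1 L1-HIT; vc=[3,5]
#6 0x3e→b15/s1 L1-HIT; vc=[3,5]
#7 0x2e→b11/s1 MISS; vc=[3,5,15]
#8 0xf→b3/s1 VC-HIT; vc=[11,5,15]
#9 0xe→b3/s1 L1-HIT; vc=[11,5,15]
#10 0x16→b5/s1 VC-HIT; vc=[11,3,15]
#11 0x3d→b15/s1 VC-HIT; vc=[11,3,5]
#12 0xd→b3/s1 VC-HIT; vc=[11,15,5]
#13 0xc→b3/s1 L1-HIT; vc=[11,15,5]
#14 0x3c→b15/s1 VC-HIT; vc=[11,3,5]
#15 0x3d→b15/s1 L1-HIT; vc=[11,3,5]

VC = [11, 3, 5]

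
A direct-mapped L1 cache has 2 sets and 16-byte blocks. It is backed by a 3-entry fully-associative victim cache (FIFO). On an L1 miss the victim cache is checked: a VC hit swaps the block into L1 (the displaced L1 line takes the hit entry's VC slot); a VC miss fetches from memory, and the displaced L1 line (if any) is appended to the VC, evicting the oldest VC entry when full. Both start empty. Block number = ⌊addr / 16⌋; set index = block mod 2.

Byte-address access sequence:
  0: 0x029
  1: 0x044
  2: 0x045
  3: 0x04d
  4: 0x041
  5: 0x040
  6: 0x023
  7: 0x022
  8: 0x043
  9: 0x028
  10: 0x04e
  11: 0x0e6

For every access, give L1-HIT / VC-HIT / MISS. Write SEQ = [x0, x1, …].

SEQ = [MISS, MISS, L1-HIT, L1-HIT, L1-HIT, L1-HIT, VC-HIT, L1-HIT, VC-HIT, VC-HIT, VC-HIT, MISS]

#0 0x29→b2/s0 MISS; vc=[]
#1 0x44→b4/s0 MISS; vc=[2]
#2 0x45→b4/s0 L1-HIT; vc=[2]
#3 0x4d→b4/s0 L1-HIT; vc=[2]
#4 0x41→b4/s0 L1-HIT; vc=[2]
#5 0x40→b4/s0 L1-HIT; vc=[2]
#6 0x23→b2/s0 VC-HIT; vc=[4]
#7 0x22→b2/s0 L1-HIT; vc=[4]
#8 0x43→b4/s0 VC-HIT; vc=[2]
#9 0x28→b2/s0 VC-HIT; vc=[4]
#10 0x4e→b4/s0 VC-HIT; vc=[2]
#11 0xe6→b14/s0 MISS; vc=[2,4]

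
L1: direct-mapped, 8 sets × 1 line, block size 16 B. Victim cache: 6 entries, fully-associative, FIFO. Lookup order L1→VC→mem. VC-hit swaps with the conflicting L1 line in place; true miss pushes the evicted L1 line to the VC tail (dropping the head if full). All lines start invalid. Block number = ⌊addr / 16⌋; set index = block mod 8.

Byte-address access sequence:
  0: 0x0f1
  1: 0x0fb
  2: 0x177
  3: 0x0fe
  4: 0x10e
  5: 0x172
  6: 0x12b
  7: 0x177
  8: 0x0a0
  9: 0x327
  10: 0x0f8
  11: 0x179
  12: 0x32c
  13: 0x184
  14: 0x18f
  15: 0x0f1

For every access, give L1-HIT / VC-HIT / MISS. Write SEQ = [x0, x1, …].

SEQ = [MISS, L1-HIT, MISS, VC-HIT, MISS, VC-HIT, MISS, L1-HIT, MISS, MISS, VC-HIT, VC-HIT, L1-HIT, MISS, L1-HIT, VC-HIT]

  [0] addr=0xf1 blk=15 s=7: MISS | VC []
  [1] addr=0xfb blk=15 s=7: L1-HIT | VC []
  [2] addr=0x177 blk=23 s=7: MISS | VC [15]
  [3] addr=0xfe blk=15 s=7: VC-HIT | VC [23]
  [4] addr=0x10e blk=16 s=0: MISS | VC [23]
  [5] addr=0x172 blk=23 s=7: VC-HIT | VC [15]
  [6] addr=0x12b blk=18 s=2: MISS | VC [15]
  [7] addr=0x177 blk=23 s=7: L1-HIT | VC [15]
  [8] addr=0xa0 blk=10 s=2: MISS | VC [15, 18]
  [9] addr=0x327 blk=50 s=2: MISS | VC [15, 18, 10]
  [10] addr=0xf8 blk=15 s=7: VC-HIT | VC [23, 18, 10]
  [11] addr=0x179 blk=23 s=7: VC-HIT | VC [15, 18, 10]
  [12] addr=0x32c blk=50 s=2: L1-HIT | VC [15, 18, 10]
  [13] addr=0x184 blk=24 s=0: MISS | VC [15, 18, 10, 16]
  [14] addr=0x18f blk=24 s=0: L1-HIT | VC [15, 18, 10, 16]
  [15] addr=0xf1 blk=15 s=7: VC-HIT | VC [23, 18, 10, 16]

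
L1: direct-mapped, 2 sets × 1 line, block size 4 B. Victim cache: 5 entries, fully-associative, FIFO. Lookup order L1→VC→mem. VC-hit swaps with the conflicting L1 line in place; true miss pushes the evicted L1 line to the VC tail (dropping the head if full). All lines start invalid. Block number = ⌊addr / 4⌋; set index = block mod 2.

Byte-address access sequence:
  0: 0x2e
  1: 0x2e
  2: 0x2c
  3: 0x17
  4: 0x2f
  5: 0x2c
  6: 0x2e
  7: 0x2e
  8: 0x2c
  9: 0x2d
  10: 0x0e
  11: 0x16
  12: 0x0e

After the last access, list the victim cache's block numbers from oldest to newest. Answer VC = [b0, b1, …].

VC = [5, 11]

0: 0x2e (blk 11, set 1) → MISS  vc=[]
1: 0x2e (blk 11, set 1) → L1-HIT  vc=[]
2: 0x2c (blk 11, set 1) → L1-HIT  vc=[]
3: 0x17 (blk 5, set 1) → MISS  vc=[11]
4: 0x2f (blk 11, set 1) → VC-HIT  vc=[5]
5: 0x2c (blk 11, set 1) → L1-HIT  vc=[5]
6: 0x2e (blk 11, set 1) → L1-HIT  vc=[5]
7: 0x2e (blk 11, set 1) → L1-HIT  vc=[5]
8: 0x2c (blk 11, set 1) → L1-HIT  vc=[5]
9: 0x2d (blk 11, set 1) → L1-HIT  vc=[5]
10: 0xe (blk 3, set 1) → MISS  vc=[5, 11]
11: 0x16 (blk 5, set 1) → VC-HIT  vc=[3, 11]
12: 0xe (blk 3, set 1) → VC-HIT  vc=[5, 11]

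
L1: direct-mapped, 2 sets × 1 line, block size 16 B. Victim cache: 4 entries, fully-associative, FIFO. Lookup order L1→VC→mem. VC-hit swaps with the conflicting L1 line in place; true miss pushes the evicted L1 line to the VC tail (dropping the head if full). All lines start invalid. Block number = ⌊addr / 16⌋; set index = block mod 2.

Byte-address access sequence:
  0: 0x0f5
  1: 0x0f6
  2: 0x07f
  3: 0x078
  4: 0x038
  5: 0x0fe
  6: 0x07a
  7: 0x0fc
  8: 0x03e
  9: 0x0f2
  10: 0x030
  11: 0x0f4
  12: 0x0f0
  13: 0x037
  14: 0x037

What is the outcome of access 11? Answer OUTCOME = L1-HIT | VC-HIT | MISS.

OUTCOME = VC-HIT

0: 0xf5 (blk 15, set 1) → MISS  vc=[]
1: 0xf6 (blk 15, set 1) → L1-HIT  vc=[]
2: 0x7f (blk 7, set 1) → MISS  vc=[15]
3: 0x78 (blk 7, set 1) → L1-HIT  vc=[15]
4: 0x38 (blk 3, set 1) → MISS  vc=[15, 7]
5: 0xfe (blk 15, set 1) → VC-HIT  vc=[3, 7]
6: 0x7a (blk 7, set 1) → VC-HIT  vc=[3, 15]
7: 0xfc (blk 15, set 1) → VC-HIT  vc=[3, 7]
8: 0x3e (blk 3, set 1) → VC-HIT  vc=[15, 7]
9: 0xf2 (blk 15, set 1) → VC-HIT  vc=[3, 7]
10: 0x30 (blk 3, set 1) → VC-HIT  vc=[15, 7]
11: 0xf4 (blk 15, set 1) → VC-HIT  vc=[3, 7]
12: 0xf0 (blk 15, set 1) → L1-HIT  vc=[3, 7]
13: 0x37 (blk 3, set 1) → VC-HIT  vc=[15, 7]
14: 0x37 (blk 3, set 1) → L1-HIT  vc=[15, 7]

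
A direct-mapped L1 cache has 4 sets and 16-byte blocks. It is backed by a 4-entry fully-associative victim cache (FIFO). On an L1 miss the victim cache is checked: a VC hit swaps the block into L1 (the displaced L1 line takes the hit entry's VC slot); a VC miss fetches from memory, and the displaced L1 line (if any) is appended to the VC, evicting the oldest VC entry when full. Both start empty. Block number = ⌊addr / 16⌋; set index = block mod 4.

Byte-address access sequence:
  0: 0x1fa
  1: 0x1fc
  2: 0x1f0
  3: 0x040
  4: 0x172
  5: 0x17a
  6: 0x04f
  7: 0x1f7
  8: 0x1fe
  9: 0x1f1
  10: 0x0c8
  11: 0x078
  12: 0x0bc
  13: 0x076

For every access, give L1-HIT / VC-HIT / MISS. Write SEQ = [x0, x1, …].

SEQ = [MISS, L1-HIT, L1-HIT, MISS, MISS, L1-HIT, L1-HIT, VC-HIT, L1-HIT, L1-HIT, MISS, MISS, MISS, VC-HIT]

0: 0x1fa (blk 31, set 3) → MISS  vc=[]
1: 0x1fc (blk 31, set 3) → L1-HIT  vc=[]
2: 0x1f0 (blk 31, set 3) → L1-HIT  vc=[]
3: 0x40 (blk 4, set 0) → MISS  vc=[]
4: 0x172 (blk 23, set 3) → MISS  vc=[31]
5: 0x17a (blk 23, set 3) → L1-HIT  vc=[31]
6: 0x4f (blk 4, set 0) → L1-HIT  vc=[31]
7: 0x1f7 (blk 31, set 3) → VC-HIT  vc=[23]
8: 0x1fe (blk 31, set 3) → L1-HIT  vc=[23]
9: 0x1f1 (blk 31, set 3) → L1-HIT  vc=[23]
10: 0xc8 (blk 12, set 0) → MISS  vc=[23, 4]
11: 0x78 (blk 7, set 3) → MISS  vc=[23, 4, 31]
12: 0xbc (blk 11, set 3) → MISS  vc=[23, 4, 31, 7]
13: 0x76 (blk 7, set 3) → VC-HIT  vc=[23, 4, 31, 11]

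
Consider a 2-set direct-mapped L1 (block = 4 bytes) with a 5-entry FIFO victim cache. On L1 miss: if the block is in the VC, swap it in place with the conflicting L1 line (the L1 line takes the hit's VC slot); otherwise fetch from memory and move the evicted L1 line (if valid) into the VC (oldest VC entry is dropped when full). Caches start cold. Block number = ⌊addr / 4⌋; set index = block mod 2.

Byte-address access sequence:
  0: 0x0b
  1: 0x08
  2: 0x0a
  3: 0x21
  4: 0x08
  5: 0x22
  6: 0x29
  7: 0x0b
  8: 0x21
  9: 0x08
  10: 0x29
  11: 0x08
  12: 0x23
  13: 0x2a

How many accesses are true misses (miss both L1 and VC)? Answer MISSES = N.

0: 0xb (blk 2, set 0) → MISS  vc=[]
1: 0x8 (blk 2, set 0) → L1-HIT  vc=[]
2: 0xa (blk 2, set 0) → L1-HIT  vc=[]
3: 0x21 (blk 8, set 0) → MISS  vc=[2]
4: 0x8 (blk 2, set 0) → VC-HIT  vc=[8]
5: 0x22 (blk 8, set 0) → VC-HIT  vc=[2]
6: 0x29 (blk 10, set 0) → MISS  vc=[2, 8]
7: 0xb (blk 2, set 0) → VC-HIT  vc=[10, 8]
8: 0x21 (blk 8, set 0) → VC-HIT  vc=[10, 2]
9: 0x8 (blk 2, set 0) → VC-HIT  vc=[10, 8]
10: 0x29 (blk 10, set 0) → VC-HIT  vc=[2, 8]
11: 0x8 (blk 2, set 0) → VC-HIT  vc=[10, 8]
12: 0x23 (blk 8, set 0) → VC-HIT  vc=[10, 2]
13: 0x2a (blk 10, set 0) → VC-HIT  vc=[8, 2]

MISSES = 3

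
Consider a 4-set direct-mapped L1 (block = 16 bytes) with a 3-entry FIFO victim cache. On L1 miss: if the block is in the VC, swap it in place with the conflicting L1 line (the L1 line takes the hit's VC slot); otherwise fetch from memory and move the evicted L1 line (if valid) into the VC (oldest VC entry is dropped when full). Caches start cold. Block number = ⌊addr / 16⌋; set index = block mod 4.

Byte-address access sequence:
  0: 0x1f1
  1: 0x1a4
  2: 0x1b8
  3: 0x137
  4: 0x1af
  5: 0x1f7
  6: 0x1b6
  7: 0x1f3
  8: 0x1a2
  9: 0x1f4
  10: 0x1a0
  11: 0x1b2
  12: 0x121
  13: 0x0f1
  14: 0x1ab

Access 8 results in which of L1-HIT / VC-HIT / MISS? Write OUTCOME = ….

OUTCOME = L1-HIT

0: 0x1f1 (blk 31, set 3) → MISS  vc=[]
1: 0x1a4 (blk 26, set 2) → MISS  vc=[]
2: 0x1b8 (blk 27, set 3) → MISS  vc=[31]
3: 0x137 (blk 19, set 3) → MISS  vc=[31, 27]
4: 0x1af (blk 26, set 2) → L1-HIT  vc=[31, 27]
5: 0x1f7 (blk 31, set 3) → VC-HIT  vc=[19, 27]
6: 0x1b6 (blk 27, set 3) → VC-HIT  vc=[19, 31]
7: 0x1f3 (blk 31, set 3) → VC-HIT  vc=[19, 27]
8: 0x1a2 (blk 26, set 2) → L1-HIT  vc=[19, 27]
9: 0x1f4 (blk 31, set 3) → L1-HIT  vc=[19, 27]
10: 0x1a0 (blk 26, set 2) → L1-HIT  vc=[19, 27]
11: 0x1b2 (blk 27, set 3) → VC-HIT  vc=[19, 31]
12: 0x121 (blk 18, set 2) → MISS  vc=[19, 31, 26]
13: 0xf1 (blk 15, set 3) → MISS  vc=[31, 26, 27]
14: 0x1ab (blk 26, set 2) → VC-HIT  vc=[31, 18, 27]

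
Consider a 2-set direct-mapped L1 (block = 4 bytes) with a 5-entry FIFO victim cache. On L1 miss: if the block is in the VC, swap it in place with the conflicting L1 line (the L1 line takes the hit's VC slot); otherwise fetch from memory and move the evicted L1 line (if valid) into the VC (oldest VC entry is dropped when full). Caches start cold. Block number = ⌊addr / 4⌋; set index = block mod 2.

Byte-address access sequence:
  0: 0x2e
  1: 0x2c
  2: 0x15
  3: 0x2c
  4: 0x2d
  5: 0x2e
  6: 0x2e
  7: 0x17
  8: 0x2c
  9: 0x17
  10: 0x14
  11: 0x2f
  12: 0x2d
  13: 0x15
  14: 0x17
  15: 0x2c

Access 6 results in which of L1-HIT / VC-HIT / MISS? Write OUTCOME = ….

OUTCOME = L1-HIT

0: 0x2e (blk 11, set 1) → MISS  vc=[]
1: 0x2c (blk 11, set 1) → L1-HIT  vc=[]
2: 0x15 (blk 5, set 1) → MISS  vc=[11]
3: 0x2c (blk 11, set 1) → VC-HIT  vc=[5]
4: 0x2d (blk 11, set 1) → L1-HIT  vc=[5]
5: 0x2e (blk 11, set 1) → L1-HIT  vc=[5]
6: 0x2e (blk 11, set 1) → L1-HIT  vc=[5]
7: 0x17 (blk 5, set 1) → VC-HIT  vc=[11]
8: 0x2c (blk 11, set 1) → VC-HIT  vc=[5]
9: 0x17 (blk 5, set 1) → VC-HIT  vc=[11]
10: 0x14 (blk 5, set 1) → L1-HIT  vc=[11]
11: 0x2f (blk 11, set 1) → VC-HIT  vc=[5]
12: 0x2d (blk 11, set 1) → L1-HIT  vc=[5]
13: 0x15 (blk 5, set 1) → VC-HIT  vc=[11]
14: 0x17 (blk 5, set 1) → L1-HIT  vc=[11]
15: 0x2c (blk 11, set 1) → VC-HIT  vc=[5]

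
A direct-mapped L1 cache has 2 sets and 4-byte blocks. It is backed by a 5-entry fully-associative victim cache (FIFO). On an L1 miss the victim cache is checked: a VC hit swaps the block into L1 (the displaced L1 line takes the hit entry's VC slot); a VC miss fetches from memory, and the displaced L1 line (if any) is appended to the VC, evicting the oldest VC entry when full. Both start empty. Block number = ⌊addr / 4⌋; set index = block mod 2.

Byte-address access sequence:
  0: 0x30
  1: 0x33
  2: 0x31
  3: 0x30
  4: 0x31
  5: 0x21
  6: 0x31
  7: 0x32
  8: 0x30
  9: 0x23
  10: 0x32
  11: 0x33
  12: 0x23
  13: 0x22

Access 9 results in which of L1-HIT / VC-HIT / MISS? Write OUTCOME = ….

OUTCOME = VC-HIT

  [0] addr=0x30 blk=12 s=0: MISS | VC []
  [1] addr=0x33 blk=12 s=0: L1-HIT | VC []
  [2] addr=0x31 blk=12 s=0: L1-HIT | VC []
  [3] addr=0x30 blk=12 s=0: L1-HIT | VC []
  [4] addr=0x31 blk=12 s=0: L1-HIT | VC []
  [5] addr=0x21 blk=8 s=0: MISS | VC [12]
  [6] addr=0x31 blk=12 s=0: VC-HIT | VC [8]
  [7] addr=0x32 blk=12 s=0: L1-HIT | VC [8]
  [8] addr=0x30 blk=12 s=0: L1-HIT | VC [8]
  [9] addr=0x23 blk=8 s=0: VC-HIT | VC [12]
  [10] addr=0x32 blk=12 s=0: VC-HIT | VC [8]
  [11] addr=0x33 blk=12 s=0: L1-HIT | VC [8]
  [12] addr=0x23 blk=8 s=0: VC-HIT | VC [12]
  [13] addr=0x22 blk=8 s=0: L1-HIT | VC [12]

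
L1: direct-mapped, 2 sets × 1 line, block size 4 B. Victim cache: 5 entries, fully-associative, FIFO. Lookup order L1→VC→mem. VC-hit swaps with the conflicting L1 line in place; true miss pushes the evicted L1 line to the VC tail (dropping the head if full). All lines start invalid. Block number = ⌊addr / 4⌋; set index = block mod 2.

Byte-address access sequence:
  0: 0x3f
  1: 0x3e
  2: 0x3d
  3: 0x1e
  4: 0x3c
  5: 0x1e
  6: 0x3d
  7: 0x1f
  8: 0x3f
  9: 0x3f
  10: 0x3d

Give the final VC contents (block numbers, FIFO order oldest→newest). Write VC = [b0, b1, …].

VC = [7]

  [0] addr=0x3f blk=15 s=1: MISS | VC []
  [1] addr=0x3e blk=15 s=1: L1-HIT | VC []
  [2] addr=0x3d blk=15 s=1: L1-HIT | VC []
  [3] addr=0x1e blk=7 s=1: MISS | VC [15]
  [4] addr=0x3c blk=15 s=1: VC-HIT | VC [7]
  [5] addr=0x1e blk=7 s=1: VC-HIT | VC [15]
  [6] addr=0x3d blk=15 s=1: VC-HIT | VC [7]
  [7] addr=0x1f blk=7 s=1: VC-HIT | VC [15]
  [8] addr=0x3f blk=15 s=1: VC-HIT | VC [7]
  [9] addr=0x3f blk=15 s=1: L1-HIT | VC [7]
  [10] addr=0x3d blk=15 s=1: L1-HIT | VC [7]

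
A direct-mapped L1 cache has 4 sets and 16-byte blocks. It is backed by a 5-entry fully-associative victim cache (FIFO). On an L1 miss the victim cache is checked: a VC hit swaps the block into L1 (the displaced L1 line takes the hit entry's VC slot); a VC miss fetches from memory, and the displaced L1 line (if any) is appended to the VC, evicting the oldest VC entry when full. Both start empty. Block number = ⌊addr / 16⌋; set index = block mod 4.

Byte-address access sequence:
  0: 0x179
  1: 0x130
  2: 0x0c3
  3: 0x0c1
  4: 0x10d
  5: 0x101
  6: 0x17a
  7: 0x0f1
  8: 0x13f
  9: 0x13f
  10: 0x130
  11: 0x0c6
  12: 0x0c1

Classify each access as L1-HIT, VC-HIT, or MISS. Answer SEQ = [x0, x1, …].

0: 0x179 (blk 23, set 3) → MISS  vc=[]
1: 0x130 (blk 19, set 3) → MISS  vc=[23]
2: 0xc3 (blk 12, set 0) → MISS  vc=[23]
3: 0xc1 (blk 12, set 0) → L1-HIT  vc=[23]
4: 0x10d (blk 16, set 0) → MISS  vc=[23, 12]
5: 0x101 (blk 16, set 0) → L1-HIT  vc=[23, 12]
6: 0x17a (blk 23, set 3) → VC-HIT  vc=[19, 12]
7: 0xf1 (blk 15, set 3) → MISS  vc=[19, 12, 23]
8: 0x13f (blk 19, set 3) → VC-HIT  vc=[15, 12, 23]
9: 0x13f (blk 19, set 3) → L1-HIT  vc=[15, 12, 23]
10: 0x130 (blk 19, set 3) → L1-HIT  vc=[15, 12, 23]
11: 0xc6 (blk 12, set 0) → VC-HIT  vc=[15, 16, 23]
12: 0xc1 (blk 12, set 0) → L1-HIT  vc=[15, 16, 23]

SEQ = [MISS, MISS, MISS, L1-HIT, MISS, L1-HIT, VC-HIT, MISS, VC-HIT, L1-HIT, L1-HIT, VC-HIT, L1-HIT]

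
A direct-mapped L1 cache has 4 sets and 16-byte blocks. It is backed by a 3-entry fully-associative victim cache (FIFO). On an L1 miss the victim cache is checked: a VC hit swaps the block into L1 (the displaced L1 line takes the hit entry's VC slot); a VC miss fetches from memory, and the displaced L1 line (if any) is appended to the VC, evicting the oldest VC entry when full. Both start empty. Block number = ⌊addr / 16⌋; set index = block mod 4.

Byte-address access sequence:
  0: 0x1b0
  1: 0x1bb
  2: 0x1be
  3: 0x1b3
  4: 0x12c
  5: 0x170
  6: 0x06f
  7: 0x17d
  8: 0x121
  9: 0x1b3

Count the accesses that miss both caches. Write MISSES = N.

MISSES = 4

#0 0x1b0→b27/s3 MISS; vc=[]
#1 0x1bb→b27/s3 L1-HIT; vc=[]
#2 0x1be→b27/s3 L1-HIT; vc=[]
#3 0x1b3→b27/s3 L1-HIT; vc=[]
#4 0x12c→b18/s2 MISS; vc=[]
#5 0x170→b23/s3 MISS; vc=[27]
#6 0x6f→b6/s2 MISS; vc=[27,18]
#7 0x17d→b23/s3 L1-HIT; vc=[27,18]
#8 0x121→b18/s2 VC-HIT; vc=[27,6]
#9 0x1b3→b27/s3 VC-HIT; vc=[23,6]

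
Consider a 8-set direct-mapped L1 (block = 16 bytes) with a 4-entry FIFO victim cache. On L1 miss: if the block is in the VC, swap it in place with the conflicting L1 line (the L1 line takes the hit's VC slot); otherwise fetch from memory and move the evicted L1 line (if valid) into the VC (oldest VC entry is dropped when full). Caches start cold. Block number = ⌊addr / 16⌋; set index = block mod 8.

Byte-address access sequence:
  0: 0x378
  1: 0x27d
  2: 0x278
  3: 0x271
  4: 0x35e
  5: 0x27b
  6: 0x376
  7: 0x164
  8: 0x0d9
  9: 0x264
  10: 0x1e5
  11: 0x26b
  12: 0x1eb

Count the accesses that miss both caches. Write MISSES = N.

MISSES = 7

0: 0x378 (blk 55, set 7) → MISS  vc=[]
1: 0x27d (blk 39, set 7) → MISS  vc=[55]
2: 0x278 (blk 39, set 7) → L1-HIT  vc=[55]
3: 0x271 (blk 39, set 7) → L1-HIT  vc=[55]
4: 0x35e (blk 53, set 5) → MISS  vc=[55]
5: 0x27b (blk 39, set 7) → L1-HIT  vc=[55]
6: 0x376 (blk 55, set 7) → VC-HIT  vc=[39]
7: 0x164 (blk 22, set 6) → MISS  vc=[39]
8: 0xd9 (blk 13, set 5) → MISS  vc=[39, 53]
9: 0x264 (blk 38, set 6) → MISS  vc=[39, 53, 22]
10: 0x1e5 (blk 30, set 6) → MISS  vc=[39, 53, 22, 38]
11: 0x26b (blk 38, set 6) → VC-HIT  vc=[39, 53, 22, 30]
12: 0x1eb (blk 30, set 6) → VC-HIT  vc=[39, 53, 22, 38]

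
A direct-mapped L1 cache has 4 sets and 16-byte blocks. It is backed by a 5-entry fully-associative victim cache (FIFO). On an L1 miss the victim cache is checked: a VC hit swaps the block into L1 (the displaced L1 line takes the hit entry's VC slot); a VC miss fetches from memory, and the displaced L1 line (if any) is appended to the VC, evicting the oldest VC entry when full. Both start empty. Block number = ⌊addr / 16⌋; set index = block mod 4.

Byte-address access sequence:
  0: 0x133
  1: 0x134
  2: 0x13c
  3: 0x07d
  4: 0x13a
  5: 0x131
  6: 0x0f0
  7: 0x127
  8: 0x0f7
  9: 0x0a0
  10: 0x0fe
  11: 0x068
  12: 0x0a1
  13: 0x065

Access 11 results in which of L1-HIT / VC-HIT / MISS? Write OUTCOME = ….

0: 0x133 (blk 19, set 3) → MISS  vc=[]
1: 0x134 (blk 19, set 3) → L1-HIT  vc=[]
2: 0x13c (blk 19, set 3) → L1-HIT  vc=[]
3: 0x7d (blk 7, set 3) → MISS  vc=[19]
4: 0x13a (blk 19, set 3) → VC-HIT  vc=[7]
5: 0x131 (blk 19, set 3) → L1-HIT  vc=[7]
6: 0xf0 (blk 15, set 3) → MISS  vc=[7, 19]
7: 0x127 (blk 18, set 2) → MISS  vc=[7, 19]
8: 0xf7 (blk 15, set 3) → L1-HIT  vc=[7, 19]
9: 0xa0 (blk 10, set 2) → MISS  vc=[7, 19, 18]
10: 0xfe (blk 15, set 3) → L1-HIT  vc=[7, 19, 18]
11: 0x68 (blk 6, set 2) → MISS  vc=[7, 19, 18, 10]
12: 0xa1 (blk 10, set 2) → VC-HIT  vc=[7, 19, 18, 6]
13: 0x65 (blk 6, set 2) → VC-HIT  vc=[7, 19, 18, 10]

OUTCOME = MISS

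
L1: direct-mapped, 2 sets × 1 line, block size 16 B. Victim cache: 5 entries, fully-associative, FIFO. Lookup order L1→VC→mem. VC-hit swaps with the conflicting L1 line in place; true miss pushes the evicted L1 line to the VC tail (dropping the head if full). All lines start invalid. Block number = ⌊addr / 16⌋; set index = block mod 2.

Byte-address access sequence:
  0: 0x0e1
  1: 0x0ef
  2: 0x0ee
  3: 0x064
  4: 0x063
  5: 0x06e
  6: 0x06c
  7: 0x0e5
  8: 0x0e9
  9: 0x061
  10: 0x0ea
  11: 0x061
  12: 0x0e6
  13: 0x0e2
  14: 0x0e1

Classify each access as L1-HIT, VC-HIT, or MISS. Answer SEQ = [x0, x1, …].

SEQ = [MISS, L1-HIT, L1-HIT, MISS, L1-HIT, L1-HIT, L1-HIT, VC-HIT, L1-HIT, VC-HIT, VC-HIT, VC-HIT, VC-HIT, L1-HIT, L1-HIT]

0: 0xe1 (blk 14, set 0) → MISS  vc=[]
1: 0xef (blk 14, set 0) → L1-HIT  vc=[]
2: 0xee (blk 14, set 0) → L1-HIT  vc=[]
3: 0x64 (blk 6, set 0) → MISS  vc=[14]
4: 0x63 (blk 6, set 0) → L1-HIT  vc=[14]
5: 0x6e (blk 6, set 0) → L1-HIT  vc=[14]
6: 0x6c (blk 6, set 0) → L1-HIT  vc=[14]
7: 0xe5 (blk 14, set 0) → VC-HIT  vc=[6]
8: 0xe9 (blk 14, set 0) → L1-HIT  vc=[6]
9: 0x61 (blk 6, set 0) → VC-HIT  vc=[14]
10: 0xea (blk 14, set 0) → VC-HIT  vc=[6]
11: 0x61 (blk 6, set 0) → VC-HIT  vc=[14]
12: 0xe6 (blk 14, set 0) → VC-HIT  vc=[6]
13: 0xe2 (blk 14, set 0) → L1-HIT  vc=[6]
14: 0xe1 (blk 14, set 0) → L1-HIT  vc=[6]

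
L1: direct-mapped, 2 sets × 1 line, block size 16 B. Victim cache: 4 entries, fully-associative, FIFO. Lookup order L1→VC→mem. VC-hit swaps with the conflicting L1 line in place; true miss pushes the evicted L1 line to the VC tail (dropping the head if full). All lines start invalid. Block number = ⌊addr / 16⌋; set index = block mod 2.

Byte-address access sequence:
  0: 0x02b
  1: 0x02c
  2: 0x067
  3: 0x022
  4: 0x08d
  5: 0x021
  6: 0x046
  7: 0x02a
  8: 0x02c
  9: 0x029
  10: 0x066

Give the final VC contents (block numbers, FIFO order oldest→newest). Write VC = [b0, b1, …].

VC = [2, 8, 4]

  [0] addr=0x2b blk=2 s=0: MISS | VC []
  [1] addr=0x2c blk=2 s=0: L1-HIT | VC []
  [2] addr=0x67 blk=6 s=0: MISS | VC [2]
  [3] addr=0x22 blk=2 s=0: VC-HIT | VC [6]
  [4] addr=0x8d blk=8 s=0: MISS | VC [6, 2]
  [5] addr=0x21 blk=2 s=0: VC-HIT | VC [6, 8]
  [6] addr=0x46 blk=4 s=0: MISS | VC [6, 8, 2]
  [7] addr=0x2a blk=2 s=0: VC-HIT | VC [6, 8, 4]
  [8] addr=0x2c blk=2 s=0: L1-HIT | VC [6, 8, 4]
  [9] addr=0x29 blk=2 s=0: L1-HIT | VC [6, 8, 4]
  [10] addr=0x66 blk=6 s=0: VC-HIT | VC [2, 8, 4]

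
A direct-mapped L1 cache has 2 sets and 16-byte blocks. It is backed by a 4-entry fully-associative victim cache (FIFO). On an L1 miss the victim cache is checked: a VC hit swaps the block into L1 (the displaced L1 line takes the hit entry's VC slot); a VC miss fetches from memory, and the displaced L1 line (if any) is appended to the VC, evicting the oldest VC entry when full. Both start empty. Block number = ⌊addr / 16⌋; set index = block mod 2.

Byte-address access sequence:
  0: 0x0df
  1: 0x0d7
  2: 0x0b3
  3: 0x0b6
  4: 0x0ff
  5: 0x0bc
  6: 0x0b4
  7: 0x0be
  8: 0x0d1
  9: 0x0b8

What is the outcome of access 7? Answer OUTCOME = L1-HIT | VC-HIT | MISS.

OUTCOME = L1-HIT

0: 0xdf (blk 13, set 1) → MISS  vc=[]
1: 0xd7 (blk 13, set 1) → L1-HIT  vc=[]
2: 0xb3 (blk 11, set 1) → MISS  vc=[13]
3: 0xb6 (blk 11, set 1) → L1-HIT  vc=[13]
4: 0xff (blk 15, set 1) → MISS  vc=[13, 11]
5: 0xbc (blk 11, set 1) → VC-HIT  vc=[13, 15]
6: 0xb4 (blk 11, set 1) → L1-HIT  vc=[13, 15]
7: 0xbe (blk 11, set 1) → L1-HIT  vc=[13, 15]
8: 0xd1 (blk 13, set 1) → VC-HIT  vc=[11, 15]
9: 0xb8 (blk 11, set 1) → VC-HIT  vc=[13, 15]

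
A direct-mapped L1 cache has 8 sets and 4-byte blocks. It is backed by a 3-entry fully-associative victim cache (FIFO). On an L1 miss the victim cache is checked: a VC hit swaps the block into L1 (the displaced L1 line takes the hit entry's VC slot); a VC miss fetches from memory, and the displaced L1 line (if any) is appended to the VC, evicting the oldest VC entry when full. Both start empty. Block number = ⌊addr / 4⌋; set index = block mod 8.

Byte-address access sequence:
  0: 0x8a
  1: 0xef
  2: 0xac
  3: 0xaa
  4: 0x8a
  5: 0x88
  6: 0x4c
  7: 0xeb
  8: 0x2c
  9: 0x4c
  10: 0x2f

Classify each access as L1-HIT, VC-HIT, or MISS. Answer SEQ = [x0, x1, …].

  [0] addr=0x8a blk=34 s=2: MISS | VC []
  [1] addr=0xef blk=59 s=3: MISS | VC []
  [2] addr=0xac blk=43 s=3: MISS | VC [59]
  [3] addr=0xaa blk=42 s=2: MISS | VC [59, 34]
  [4] addr=0x8a blk=34 s=2: VC-HIT | VC [59, 42]
  [5] addr=0x88 blk=34 s=2: L1-HIT | VC [59, 42]
  [6] addr=0x4c blk=19 s=3: MISS | VC [59, 42, 43]
  [7] addr=0xeb blk=58 s=2: MISS | VC [42, 43, 34]
  [8] addr=0x2c blk=11 s=3: MISS | VC [43, 34, 19]
  [9] addr=0x4c blk=19 s=3: VC-HIT | VC [43, 34, 11]
  [10] addr=0x2f blk=11 s=3: VC-HIT | VC [43, 34, 19]

SEQ = [MISS, MISS, MISS, MISS, VC-HIT, L1-HIT, MISS, MISS, MISS, VC-HIT, VC-HIT]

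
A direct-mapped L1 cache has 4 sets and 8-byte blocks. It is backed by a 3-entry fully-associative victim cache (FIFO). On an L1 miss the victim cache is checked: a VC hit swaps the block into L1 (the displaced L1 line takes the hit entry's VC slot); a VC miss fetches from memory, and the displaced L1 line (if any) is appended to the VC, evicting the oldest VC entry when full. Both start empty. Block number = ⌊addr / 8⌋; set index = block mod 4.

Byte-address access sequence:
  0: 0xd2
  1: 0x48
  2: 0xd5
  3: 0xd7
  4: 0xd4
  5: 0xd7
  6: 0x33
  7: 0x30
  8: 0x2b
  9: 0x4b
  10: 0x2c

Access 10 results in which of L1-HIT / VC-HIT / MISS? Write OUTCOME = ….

OUTCOME = VC-HIT

0: 0xd2 (blk 26, set 2) → MISS  vc=[]
1: 0x48 (blk 9, set 1) → MISS  vc=[]
2: 0xd5 (blk 26, set 2) → L1-HIT  vc=[]
3: 0xd7 (blk 26, set 2) → L1-HIT  vc=[]
4: 0xd4 (blk 26, set 2) → L1-HIT  vc=[]
5: 0xd7 (blk 26, set 2) → L1-HIT  vc=[]
6: 0x33 (blk 6, set 2) → MISS  vc=[26]
7: 0x30 (blk 6, set 2) → L1-HIT  vc=[26]
8: 0x2b (blk 5, set 1) → MISS  vc=[26, 9]
9: 0x4b (blk 9, set 1) → VC-HIT  vc=[26, 5]
10: 0x2c (blk 5, set 1) → VC-HIT  vc=[26, 9]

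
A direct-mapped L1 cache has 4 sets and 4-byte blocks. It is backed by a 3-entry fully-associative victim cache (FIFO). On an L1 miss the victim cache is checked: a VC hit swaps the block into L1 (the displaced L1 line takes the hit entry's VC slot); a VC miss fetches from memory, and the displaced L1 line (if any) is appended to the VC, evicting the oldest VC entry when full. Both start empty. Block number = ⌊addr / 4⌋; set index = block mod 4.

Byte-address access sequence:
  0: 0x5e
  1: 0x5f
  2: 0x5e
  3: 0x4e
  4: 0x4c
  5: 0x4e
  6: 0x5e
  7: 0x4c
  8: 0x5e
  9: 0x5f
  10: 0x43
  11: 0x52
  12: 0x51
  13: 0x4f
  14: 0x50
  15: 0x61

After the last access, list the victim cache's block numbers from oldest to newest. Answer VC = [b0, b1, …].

VC = [23, 16, 20]

0: 0x5e (blk 23, set 3) → MISS  vc=[]
1: 0x5f (blk 23, set 3) → L1-HIT  vc=[]
2: 0x5e (blk 23, set 3) → L1-HIT  vc=[]
3: 0x4e (blk 19, set 3) → MISS  vc=[23]
4: 0x4c (blk 19, set 3) → L1-HIT  vc=[23]
5: 0x4e (blk 19, set 3) → L1-HIT  vc=[23]
6: 0x5e (blk 23, set 3) → VC-HIT  vc=[19]
7: 0x4c (blk 19, set 3) → VC-HIT  vc=[23]
8: 0x5e (blk 23, set 3) → VC-HIT  vc=[19]
9: 0x5f (blk 23, set 3) → L1-HIT  vc=[19]
10: 0x43 (blk 16, set 0) → MISS  vc=[19]
11: 0x52 (blk 20, set 0) → MISS  vc=[19, 16]
12: 0x51 (blk 20, set 0) → L1-HIT  vc=[19, 16]
13: 0x4f (blk 19, set 3) → VC-HIT  vc=[23, 16]
14: 0x50 (blk 20, set 0) → L1-HIT  vc=[23, 16]
15: 0x61 (blk 24, set 0) → MISS  vc=[23, 16, 20]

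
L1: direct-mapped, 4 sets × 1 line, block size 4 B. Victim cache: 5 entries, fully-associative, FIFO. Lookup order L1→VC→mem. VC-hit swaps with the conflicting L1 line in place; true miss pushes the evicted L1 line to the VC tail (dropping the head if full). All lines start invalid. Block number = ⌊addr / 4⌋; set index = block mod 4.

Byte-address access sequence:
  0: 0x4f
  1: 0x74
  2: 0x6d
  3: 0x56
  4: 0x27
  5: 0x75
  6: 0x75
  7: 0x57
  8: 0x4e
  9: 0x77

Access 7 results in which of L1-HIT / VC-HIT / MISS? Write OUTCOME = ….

OUTCOME = VC-HIT

#0 0x4f→b19/s3 MISS; vc=[]
#1 0x74→b29/s1 MISS; vc=[]
#2 0x6d→b27/s3 MISS; vc=[19]
#3 0x56→b21/s1 MISS; vc=[19,29]
#4 0x27→b9/s1 MISS; vc=[19,29,21]
#5 0x75→b29/s1 VC-HIT; vc=[19,9,21]
#6 0x75→b29/s1 L1-HIT; vc=[19,9,21]
#7 0x57→b21/s1 VC-HIT; vc=[19,9,29]
#8 0x4e→b19/s3 VC-HIT; vc=[27,9,29]
#9 0x77→b29/s1 VC-HIT; vc=[27,9,21]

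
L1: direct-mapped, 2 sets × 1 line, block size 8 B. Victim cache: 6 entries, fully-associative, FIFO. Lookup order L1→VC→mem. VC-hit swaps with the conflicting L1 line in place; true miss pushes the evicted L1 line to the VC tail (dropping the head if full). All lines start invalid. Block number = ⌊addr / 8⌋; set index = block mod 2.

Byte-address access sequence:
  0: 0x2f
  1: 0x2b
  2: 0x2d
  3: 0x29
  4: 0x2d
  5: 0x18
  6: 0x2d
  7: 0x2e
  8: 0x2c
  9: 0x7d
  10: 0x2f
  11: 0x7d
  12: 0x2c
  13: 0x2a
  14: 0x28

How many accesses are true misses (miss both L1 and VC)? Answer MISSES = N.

MISSES = 3

0: 0x2f (blk 5, set 1) → MISS  vc=[]
1: 0x2b (blk 5, set 1) → L1-HIT  vc=[]
2: 0x2d (blk 5, set 1) → L1-HIT  vc=[]
3: 0x29 (blk 5, set 1) → L1-HIT  vc=[]
4: 0x2d (blk 5, set 1) → L1-HIT  vc=[]
5: 0x18 (blk 3, set 1) → MISS  vc=[5]
6: 0x2d (blk 5, set 1) → VC-HIT  vc=[3]
7: 0x2e (blk 5, set 1) → L1-HIT  vc=[3]
8: 0x2c (blk 5, set 1) → L1-HIT  vc=[3]
9: 0x7d (blk 15, set 1) → MISS  vc=[3, 5]
10: 0x2f (blk 5, set 1) → VC-HIT  vc=[3, 15]
11: 0x7d (blk 15, set 1) → VC-HIT  vc=[3, 5]
12: 0x2c (blk 5, set 1) → VC-HIT  vc=[3, 15]
13: 0x2a (blk 5, set 1) → L1-HIT  vc=[3, 15]
14: 0x28 (blk 5, set 1) → L1-HIT  vc=[3, 15]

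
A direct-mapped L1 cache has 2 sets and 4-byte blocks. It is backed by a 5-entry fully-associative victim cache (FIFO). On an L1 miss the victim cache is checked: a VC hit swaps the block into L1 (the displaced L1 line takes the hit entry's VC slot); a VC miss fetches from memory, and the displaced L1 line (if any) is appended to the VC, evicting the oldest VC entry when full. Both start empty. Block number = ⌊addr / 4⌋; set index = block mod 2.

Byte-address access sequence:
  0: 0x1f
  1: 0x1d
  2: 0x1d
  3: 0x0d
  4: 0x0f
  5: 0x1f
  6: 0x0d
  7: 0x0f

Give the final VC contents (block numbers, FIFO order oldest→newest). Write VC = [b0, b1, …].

VC = [7]

#0 0x1f→b7/s1 MISS; vc=[]
#1 0x1d→b7/s1 L1-HIT; vc=[]
#2 0x1d→b7/s1 L1-HIT; vc=[]
#3 0xd→b3/s1 MISS; vc=[7]
#4 0xf→b3/s1 L1-HIT; vc=[7]
#5 0x1f→b7/s1 VC-HIT; vc=[3]
#6 0xd→b3/s1 VC-HIT; vc=[7]
#7 0xf→b3/s1 L1-HIT; vc=[7]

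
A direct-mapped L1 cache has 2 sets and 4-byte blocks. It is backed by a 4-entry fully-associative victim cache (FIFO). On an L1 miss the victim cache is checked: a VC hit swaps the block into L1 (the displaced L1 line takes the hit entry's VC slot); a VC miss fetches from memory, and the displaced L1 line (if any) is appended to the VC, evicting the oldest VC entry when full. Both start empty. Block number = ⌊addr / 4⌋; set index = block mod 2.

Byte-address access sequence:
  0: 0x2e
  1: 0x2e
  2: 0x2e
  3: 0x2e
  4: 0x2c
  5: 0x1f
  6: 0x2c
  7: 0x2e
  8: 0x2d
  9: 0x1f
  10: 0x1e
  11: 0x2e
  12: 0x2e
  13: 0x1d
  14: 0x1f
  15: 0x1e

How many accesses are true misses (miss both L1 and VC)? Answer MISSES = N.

#0 0x2e→b11/s1 MISS; vc=[]
#1 0x2e→b11/s1 L1-HIT; vc=[]
#2 0x2e→b11/s1 L1-HIT; vc=[]
#3 0x2e→b11/s1 L1-HIT; vc=[]
#4 0x2c→b11/s1 L1-HIT; vc=[]
#5 0x1f→b7/s1 MISS; vc=[11]
#6 0x2c→b11/s1 VC-HIT; vc=[7]
#7 0x2e→b11/s1 L1-HIT; vc=[7]
#8 0x2d→b11/s1 L1-HIT; vc=[7]
#9 0x1f→b7/s1 VC-HIT; vc=[11]
#10 0x1e→b7/s1 L1-HIT; vc=[11]
#11 0x2e→b11/s1 VC-HIT; vc=[7]
#12 0x2e→b11/s1 L1-HIT; vc=[7]
#13 0x1d→b7/s1 VC-HIT; vc=[11]
#14 0x1f→b7/s1 L1-HIT; vc=[11]
#15 0x1e→b7/s1 L1-HIT; vc=[11]

MISSES = 2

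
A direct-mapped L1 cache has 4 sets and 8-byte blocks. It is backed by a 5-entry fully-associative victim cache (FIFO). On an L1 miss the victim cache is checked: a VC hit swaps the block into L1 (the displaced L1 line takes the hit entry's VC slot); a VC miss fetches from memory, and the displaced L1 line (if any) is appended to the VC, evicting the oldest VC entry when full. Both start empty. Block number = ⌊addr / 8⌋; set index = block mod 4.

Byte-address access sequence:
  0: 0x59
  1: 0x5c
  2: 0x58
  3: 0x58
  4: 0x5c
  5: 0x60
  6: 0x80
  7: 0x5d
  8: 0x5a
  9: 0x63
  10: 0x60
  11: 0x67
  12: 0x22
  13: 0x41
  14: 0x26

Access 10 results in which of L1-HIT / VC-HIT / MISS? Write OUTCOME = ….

  [0] addr=0x59 blk=11 s=3: MISS | VC []
  [1] addr=0x5c blk=11 s=3: L1-HIT | VC []
  [2] addr=0x58 blk=11 s=3: L1-HIT | VC []
  [3] addr=0x58 blk=11 s=3: L1-HIT | VC []
  [4] addr=0x5c blk=11 s=3: L1-HIT | VC []
  [5] addr=0x60 blk=12 s=0: MISS | VC []
  [6] addr=0x80 blk=16 s=0: MISS | VC [12]
  [7] addr=0x5d blk=11 s=3: L1-HIT | VC [12]
  [8] addr=0x5a blk=11 s=3: L1-HIT | VC [12]
  [9] addr=0x63 blk=12 s=0: VC-HIT | VC [16]
  [10] addr=0x60 blk=12 s=0: L1-HIT | VC [16]
  [11] addr=0x67 blk=12 s=0: L1-HIT | VC [16]
  [12] addr=0x22 blk=4 s=0: MISS | VC [16, 12]
  [13] addr=0x41 blk=8 s=0: MISS | VC [16, 12, 4]
  [14] addr=0x26 blk=4 s=0: VC-HIT | VC [16, 12, 8]

OUTCOME = L1-HIT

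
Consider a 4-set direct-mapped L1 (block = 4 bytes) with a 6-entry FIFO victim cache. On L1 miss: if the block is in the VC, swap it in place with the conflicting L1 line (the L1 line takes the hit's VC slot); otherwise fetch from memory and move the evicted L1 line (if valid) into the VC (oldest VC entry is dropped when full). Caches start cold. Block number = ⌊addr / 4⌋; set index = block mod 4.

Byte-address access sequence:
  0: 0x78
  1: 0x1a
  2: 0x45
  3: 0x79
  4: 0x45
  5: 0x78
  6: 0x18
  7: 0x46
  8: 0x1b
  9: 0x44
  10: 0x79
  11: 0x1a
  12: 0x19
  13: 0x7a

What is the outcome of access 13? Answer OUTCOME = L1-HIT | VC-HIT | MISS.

OUTCOME = VC-HIT

#0 0x78→b30/s2 MISS; vc=[]
#1 0x1a→b6/s2 MISS; vc=[30]
#2 0x45→b17/s1 MISS; vc=[30]
#3 0x79→b30/s2 VC-HIT; vc=[6]
#4 0x45→b17/s1 L1-HIT; vc=[6]
#5 0x78→b30/s2 L1-HIT; vc=[6]
#6 0x18→b6/s2 VC-HIT; vc=[30]
#7 0x46→b17/s1 L1-HIT; vc=[30]
#8 0x1b→b6/s2 L1-HIT; vc=[30]
#9 0x44→b17/s1 L1-HIT; vc=[30]
#10 0x79→b30/s2 VC-HIT; vc=[6]
#11 0x1a→b6/s2 VC-HIT; vc=[30]
#12 0x19→b6/s2 L1-HIT; vc=[30]
#13 0x7a→b30/s2 VC-HIT; vc=[6]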